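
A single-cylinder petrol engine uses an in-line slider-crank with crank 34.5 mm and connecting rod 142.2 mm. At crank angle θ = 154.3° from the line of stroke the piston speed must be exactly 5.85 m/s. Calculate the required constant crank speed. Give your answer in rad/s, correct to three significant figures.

For an in-line slider-crank, |v_piston| = rω|sinθ|·[1 + r cosθ/√(L² − r² sin²θ)].
With r = 0.0345 m, L = 0.1422 m, θ = 154.3°: the bracketed kinematic factor |dx/dθ| = 0.011672 m.
ω = v/|dx/dθ| = 5.85/0.011672 = 501.19 rad/s.

501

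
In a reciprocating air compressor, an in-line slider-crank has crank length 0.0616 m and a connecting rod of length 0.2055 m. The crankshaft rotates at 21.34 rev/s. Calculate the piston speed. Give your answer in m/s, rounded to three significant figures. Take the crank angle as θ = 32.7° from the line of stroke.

ω = 2π·21.3 = 134.1 rad/s
For an in-line slider-crank, x = r cosθ + √(L² − r² sin²θ), so v = −rω sinθ·[1 + r cosθ/√(L² − r² sin²θ)].
With r = 0.0616 m, L = 0.2055 m, θ = 32.7°: √(L² − r² sin²θ) = 0.20279 m.
v = −0.0616·134.1·0.54024·[1 + 0.0616·0.84151/0.20279] = -5.6027 m/s.
|v| = 5.6027 m/s.

5.60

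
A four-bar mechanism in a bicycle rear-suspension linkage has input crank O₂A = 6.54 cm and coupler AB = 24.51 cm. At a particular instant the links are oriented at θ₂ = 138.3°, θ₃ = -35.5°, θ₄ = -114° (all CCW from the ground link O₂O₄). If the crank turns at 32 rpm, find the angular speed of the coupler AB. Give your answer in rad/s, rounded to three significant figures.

0.869

ω₂ = 3.351 rad/s (from 32 rpm).
Differentiating the loop-closure r₂e^{iθ₂}+r₃e^{iθ₃}=r₁+r₄e^{iθ₄} gives r₂ω₂e^{iθ₂}+r₃ω₃e^{iθ₃}=r₄ω₄e^{iθ₄}.
Eliminating the other unknown: ω₃ = r₂ω₂ sin(θ₄−θ₂) / [r₃ sin(θ₃−θ₄)].
Numerator sine = +0.95266; denominator sine = +0.97992.
Result = 0.0654·3.351·(+0.95266) / (0.2451·(+0.97992)) = +0.86928 rad/s; magnitude 0.86928 rad/s.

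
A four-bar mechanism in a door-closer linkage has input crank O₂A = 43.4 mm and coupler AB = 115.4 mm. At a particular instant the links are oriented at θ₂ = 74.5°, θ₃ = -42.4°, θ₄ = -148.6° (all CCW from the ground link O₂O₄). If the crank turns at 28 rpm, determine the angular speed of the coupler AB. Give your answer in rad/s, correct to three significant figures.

0.785

ω₂ = 2.932 rad/s (from 28 rpm).
Differentiating the loop-closure r₂e^{iθ₂}+r₃e^{iθ₃}=r₁+r₄e^{iθ₄} gives r₂ω₂e^{iθ₂}+r₃ω₃e^{iθ₃}=r₄ω₄e^{iθ₄}.
Eliminating the other unknown: ω₃ = r₂ω₂ sin(θ₄−θ₂) / [r₃ sin(θ₃−θ₄)].
Numerator sine = +0.68327; denominator sine = +0.96029.
Result = 0.0434·2.932·(+0.68327) / (0.1154·(+0.96029)) = +0.78462 rad/s; magnitude 0.78462 rad/s.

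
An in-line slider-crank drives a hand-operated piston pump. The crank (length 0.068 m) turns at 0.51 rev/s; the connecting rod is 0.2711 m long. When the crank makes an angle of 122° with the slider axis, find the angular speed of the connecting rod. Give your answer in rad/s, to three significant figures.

ω = 3.204 rad/s (converted from 0.51 rev/s).
The rod makes angle φ with the slider axis where L sinφ = r sinθ; differentiating, L cosφ·φ̇ = r ω cosθ.
L cosφ = √(L² − r² sin²θ) = 0.2649 m.
|ω_rod| = r ω |cosθ| / √(L² − r² sin²θ) = 0.068·3.204·0.52992/0.2649 = 0.43591 rad/s.

0.436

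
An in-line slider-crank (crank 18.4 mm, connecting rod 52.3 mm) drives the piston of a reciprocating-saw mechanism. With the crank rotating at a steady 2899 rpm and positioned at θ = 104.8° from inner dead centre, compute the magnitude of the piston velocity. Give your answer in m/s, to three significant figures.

4.88

ω = 2π·2899/60 = 303.6 rad/s
For an in-line slider-crank, x = r cosθ + √(L² − r² sin²θ), so v = −rω sinθ·[1 + r cosθ/√(L² − r² sin²θ)].
With r = 0.0184 m, L = 0.0523 m, θ = 104.8°: √(L² − r² sin²θ) = 0.049182 m.
v = −0.0184·303.6·0.96682·[1 + 0.0184·-0.25545/0.049182] = -4.8845 m/s.
|v| = 4.8845 m/s.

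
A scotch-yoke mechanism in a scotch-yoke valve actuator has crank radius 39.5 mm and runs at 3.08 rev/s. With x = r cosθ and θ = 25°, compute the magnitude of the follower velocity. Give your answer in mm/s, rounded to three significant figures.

ω = 19.35 rad/s (from 3.08 rev/s).
x = r cosθ ⇒ ẋ = −rω sinθ.
|v| = rω|sinθ| = 0.0395·19.35·|sin 25°| = 0.32305 m/s = 323.05 mm/s.

323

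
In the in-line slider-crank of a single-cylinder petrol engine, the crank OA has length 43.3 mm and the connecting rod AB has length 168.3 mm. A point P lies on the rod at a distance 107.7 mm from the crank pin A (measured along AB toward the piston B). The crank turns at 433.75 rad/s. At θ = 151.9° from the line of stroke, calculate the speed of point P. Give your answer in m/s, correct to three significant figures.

9.62

ω = 433.8 rad/s.  Crank-pin speed |V_A| = rω = 18.781 m/s, perpendicular to OA.
Rod angle: sinφ = −(r/L) sinθ ⇒ φ = -6.960°; ω_rod = −rω cosθ/√(L²−r²sin²θ) = +99.171 rad/s.
V_P = V_A + ω_rod × AP, with AP = 0.1077 m along the rod.
Components: V_Px = −rω sinθ − a·ω_rod·sinφ = -7.5519 m/s;  V_Py = rω cosθ + a·ω_rod·cosφ = -5.9655 m/s.
|V_P| = √(V_Px² + V_Py²) = 9.6239 m/s.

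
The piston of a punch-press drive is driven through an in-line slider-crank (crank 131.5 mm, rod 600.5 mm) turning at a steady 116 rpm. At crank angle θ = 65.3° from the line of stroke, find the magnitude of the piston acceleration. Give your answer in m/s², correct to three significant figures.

5.32

ω = 2π·116/60 = 12.15 rad/s
x(θ) = r cosθ + √(L² − r² sin²θ); with ω constant, a = ω²·d²x/dθ².
d²x/dθ² = −r cosθ − r²(cos2θ)/√u − r⁴ sin²2θ/(4u^{3/2}),  u = L² − r² sin²θ = 0.346327 m².
Substituting r = 0.1315 m, L = 0.6005 m, θ = 65.3°: d²x/dθ² = -0.036039 m.
a = ω²·d²x/dθ² = (12.15)²·(-0.036039) = -5.3179 m/s²;  |a| = 5.3179 m/s².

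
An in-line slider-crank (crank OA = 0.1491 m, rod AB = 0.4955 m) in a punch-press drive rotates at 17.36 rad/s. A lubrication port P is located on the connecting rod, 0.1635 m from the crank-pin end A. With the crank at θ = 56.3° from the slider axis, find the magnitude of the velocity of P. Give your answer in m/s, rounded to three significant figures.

2.47

ω = 17.36 rad/s.  Crank-pin speed |V_A| = rω = 2.5884 m/s, perpendicular to OA.
Rod angle: sinφ = −(r/L) sinθ ⇒ φ = -14.498°; ω_rod = −rω cosθ/√(L²−r²sin²θ) = -2.9937 rad/s.
V_P = V_A + ω_rod × AP, with AP = 0.1635 m along the rod.
Components: V_Px = −rω sinθ − a·ω_rod·sinφ = -2.2759 m/s;  V_Py = rω cosθ + a·ω_rod·cosφ = +0.96226 m/s.
|V_P| = √(V_Px² + V_Py²) = 2.471 m/s.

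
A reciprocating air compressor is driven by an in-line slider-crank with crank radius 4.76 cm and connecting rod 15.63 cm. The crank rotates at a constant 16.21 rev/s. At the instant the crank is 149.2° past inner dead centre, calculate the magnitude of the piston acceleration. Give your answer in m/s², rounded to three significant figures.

ω = 2π·16.2 = 101.9 rad/s
x(θ) = r cosθ + √(L² − r² sin²θ); with ω constant, a = ω²·d²x/dθ².
d²x/dθ² = −r cosθ − r²(cos2θ)/√u − r⁴ sin²2θ/(4u^{3/2}),  u = L² − r² sin²θ = 0.0238356 m².
Substituting r = 0.0476 m, L = 0.1563 m, θ = 149.2°: d²x/dθ² = +0.033636 m.
a = ω²·d²x/dθ² = (101.9)²·(+0.033636) = +348.93 m/s²;  |a| = 348.93 m/s².

349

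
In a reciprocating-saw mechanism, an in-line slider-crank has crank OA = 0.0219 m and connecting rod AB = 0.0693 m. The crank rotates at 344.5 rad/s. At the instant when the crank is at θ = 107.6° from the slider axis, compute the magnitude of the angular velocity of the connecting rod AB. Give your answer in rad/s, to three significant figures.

ω = 344.5 rad/s
The rod makes angle φ with the slider axis where L sinφ = r sinθ; differentiating, L cosφ·φ̇ = r ω cosθ.
L cosφ = √(L² − r² sin²θ) = 0.066081 m.
|ω_rod| = r ω |cosθ| / √(L² − r² sin²θ) = 0.0219·344.5·0.30237/0.066081 = 34.522 rad/s.

34.5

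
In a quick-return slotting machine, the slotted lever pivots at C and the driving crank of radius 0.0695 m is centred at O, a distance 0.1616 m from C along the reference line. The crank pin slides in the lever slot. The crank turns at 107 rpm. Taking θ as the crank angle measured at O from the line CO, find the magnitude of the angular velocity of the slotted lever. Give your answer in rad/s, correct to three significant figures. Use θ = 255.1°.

ω = 11.21 rad/s (from 107 rpm).
Crank pin A relative to C: A = (d + r cosθ, r sinθ); lever angle φ = atan2(r sinθ, d + r cosθ).
Differentiating tanφ: φ̇ = rω(d cosθ + r)/(d² + r² + 2dr cosθ).
d² + r² + 2dr cosθ = |CA|² = 0.025169 m²;  d cosθ + r = +0.027947 m.
|ω_lever| = |0.0695·11.21·+0.027947| / 0.025169 = 0.86471 rad/s.

0.865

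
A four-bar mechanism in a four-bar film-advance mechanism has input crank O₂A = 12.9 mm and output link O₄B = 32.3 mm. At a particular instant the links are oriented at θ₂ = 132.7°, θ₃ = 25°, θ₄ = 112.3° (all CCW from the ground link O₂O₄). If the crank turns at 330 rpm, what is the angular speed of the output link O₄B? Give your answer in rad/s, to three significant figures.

ω₂ = 34.56 rad/s (from 330 rpm).
Differentiating the loop-closure r₂e^{iθ₂}+r₃e^{iθ₃}=r₁+r₄e^{iθ₄} gives r₂ω₂e^{iθ₂}+r₃ω₃e^{iθ₃}=r₄ω₄e^{iθ₄}.
Eliminating the other unknown: ω₄ = r₂ω₂ sin(θ₂−θ₃) / [r₄ sin(θ₄−θ₃)].
Numerator sine = +0.95266; denominator sine = +0.99889.
Result = 0.0129·34.56·(+0.95266) / (0.0323·(+0.99889)) = +13.163 rad/s; magnitude 13.163 rad/s.

13.2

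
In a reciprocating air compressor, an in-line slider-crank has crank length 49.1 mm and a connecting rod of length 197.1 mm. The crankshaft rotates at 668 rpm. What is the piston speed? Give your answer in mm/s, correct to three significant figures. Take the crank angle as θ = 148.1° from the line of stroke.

1430

ω = 2π·668/60 = 69.95 rad/s
For an in-line slider-crank, x = r cosθ + √(L² − r² sin²θ), so v = −rω sinθ·[1 + r cosθ/√(L² − r² sin²θ)].
With r = 0.0491 m, L = 0.1971 m, θ = 148.1°: √(L² − r² sin²θ) = 0.19538 m.
v = −0.0491·69.95·0.52844·[1 + 0.0491·-0.84897/0.19538] = -1.4278 m/s.
|v| = 1.4278 m/s = 1427.8 mm/s.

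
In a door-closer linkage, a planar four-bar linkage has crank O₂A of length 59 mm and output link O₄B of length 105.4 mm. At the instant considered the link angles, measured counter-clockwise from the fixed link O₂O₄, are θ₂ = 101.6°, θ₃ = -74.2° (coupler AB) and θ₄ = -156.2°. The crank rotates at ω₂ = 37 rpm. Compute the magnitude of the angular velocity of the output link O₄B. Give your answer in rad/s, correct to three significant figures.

0.160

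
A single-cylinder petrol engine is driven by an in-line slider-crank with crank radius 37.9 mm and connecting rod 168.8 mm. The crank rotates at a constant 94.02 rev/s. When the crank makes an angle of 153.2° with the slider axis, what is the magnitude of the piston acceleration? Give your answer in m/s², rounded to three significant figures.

ω = 2π·94 = 590.7 rad/s
x(θ) = r cosθ + √(L² − r² sin²θ); with ω constant, a = ω²·d²x/dθ².
d²x/dθ² = −r cosθ − r²(cos2θ)/√u − r⁴ sin²2θ/(4u^{3/2}),  u = L² − r² sin²θ = 0.0282014 m².
Substituting r = 0.0379 m, L = 0.1688 m, θ = 153.2°: d²x/dθ² = +0.028683 m.
a = ω²·d²x/dθ² = (590.7)²·(+0.028683) = +10010 m/s²;  |a| = 10010 m/s².

10000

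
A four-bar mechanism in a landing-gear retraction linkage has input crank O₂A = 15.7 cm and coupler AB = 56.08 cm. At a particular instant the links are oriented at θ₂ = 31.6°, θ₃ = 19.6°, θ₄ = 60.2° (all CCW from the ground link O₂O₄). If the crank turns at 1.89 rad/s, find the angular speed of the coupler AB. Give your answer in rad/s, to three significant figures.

ω₂ = 1.89 rad/s
Differentiating the loop-closure r₂e^{iθ₂}+r₃e^{iθ₃}=r₁+r₄e^{iθ₄} gives r₂ω₂e^{iθ₂}+r₃ω₃e^{iθ₃}=r₄ω₄e^{iθ₄}.
Eliminating the other unknown: ω₃ = r₂ω₂ sin(θ₄−θ₂) / [r₃ sin(θ₃−θ₄)].
Numerator sine = +0.47869; denominator sine = -0.65077.
Result = 0.157·1.89·(+0.47869) / (0.5608·(-0.65077)) = -0.38921 rad/s; magnitude 0.38921 rad/s.

0.389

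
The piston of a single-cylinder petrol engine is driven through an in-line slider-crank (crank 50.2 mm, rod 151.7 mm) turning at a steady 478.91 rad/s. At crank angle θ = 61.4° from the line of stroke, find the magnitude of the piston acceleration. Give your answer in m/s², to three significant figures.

ω = 478.9 rad/s
x(θ) = r cosθ + √(L² − r² sin²θ); with ω constant, a = ω²·d²x/dθ².
d²x/dθ² = −r cosθ − r²(cos2θ)/√u − r⁴ sin²2θ/(4u^{3/2}),  u = L² − r² sin²θ = 0.0210703 m².
Substituting r = 0.0502 m, L = 0.1517 m, θ = 61.4°: d²x/dθ² = -0.014993 m.
a = ω²·d²x/dθ² = (478.9)²·(-0.014993) = -3438.6 m/s²;  |a| = 3438.6 m/s².

3440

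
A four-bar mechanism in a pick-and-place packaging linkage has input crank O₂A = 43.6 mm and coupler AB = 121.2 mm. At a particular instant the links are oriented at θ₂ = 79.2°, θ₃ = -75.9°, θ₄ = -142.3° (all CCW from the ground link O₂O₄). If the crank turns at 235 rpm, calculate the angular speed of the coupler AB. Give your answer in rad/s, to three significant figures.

6.40

ω₂ = 24.61 rad/s (from 235 rpm).
Differentiating the loop-closure r₂e^{iθ₂}+r₃e^{iθ₃}=r₁+r₄e^{iθ₄} gives r₂ω₂e^{iθ₂}+r₃ω₃e^{iθ₃}=r₄ω₄e^{iθ₄}.
Eliminating the other unknown: ω₃ = r₂ω₂ sin(θ₄−θ₂) / [r₃ sin(θ₃−θ₄)].
Numerator sine = +0.66262; denominator sine = +0.91636.
Result = 0.0436·24.61·(+0.66262) / (0.1212·(+0.91636)) = +6.4014 rad/s; magnitude 6.4014 rad/s.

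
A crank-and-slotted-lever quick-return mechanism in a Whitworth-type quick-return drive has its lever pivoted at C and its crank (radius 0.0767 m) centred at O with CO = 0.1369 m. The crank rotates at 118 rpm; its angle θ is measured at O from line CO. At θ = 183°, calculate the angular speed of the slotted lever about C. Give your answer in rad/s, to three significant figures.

ω = 12.36 rad/s (from 118 rpm).
Crank pin A relative to C: A = (d + r cosθ, r sinθ); lever angle φ = atan2(r sinθ, d + r cosθ).
Differentiating tanφ: φ̇ = rω(d cosθ + r)/(d² + r² + 2dr cosθ).
d² + r² + 2dr cosθ = |CA|² = 0.00365282 m²;  d cosθ + r = -0.060012 m.
|ω_lever| = |0.0767·12.36·-0.060012| / 0.00365282 = 15.571 rad/s.

15.6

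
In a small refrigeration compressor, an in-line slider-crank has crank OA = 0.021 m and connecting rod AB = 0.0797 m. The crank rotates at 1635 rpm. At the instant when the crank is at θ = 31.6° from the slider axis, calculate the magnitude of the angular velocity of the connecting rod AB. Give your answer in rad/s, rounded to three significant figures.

38.8

ω = 171.2 rad/s (converted from 1635 rpm).
The rod makes angle φ with the slider axis where L sinφ = r sinθ; differentiating, L cosφ·φ̇ = r ω cosθ.
L cosφ = √(L² − r² sin²θ) = 0.078937 m.
|ω_rod| = r ω |cosθ| / √(L² − r² sin²θ) = 0.021·171.2·0.85173/0.078937 = 38.796 rad/s.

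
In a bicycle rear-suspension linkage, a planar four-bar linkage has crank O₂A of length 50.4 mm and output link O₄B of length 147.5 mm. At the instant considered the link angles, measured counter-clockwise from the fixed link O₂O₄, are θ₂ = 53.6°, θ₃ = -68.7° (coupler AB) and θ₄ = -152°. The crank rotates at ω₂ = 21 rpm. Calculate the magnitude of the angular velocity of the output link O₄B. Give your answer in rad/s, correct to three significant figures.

ω₂ = 2.199 rad/s (from 21 rpm).
Differentiating the loop-closure r₂e^{iθ₂}+r₃e^{iθ₃}=r₁+r₄e^{iθ₄} gives r₂ω₂e^{iθ₂}+r₃ω₃e^{iθ₃}=r₄ω₄e^{iθ₄}.
Eliminating the other unknown: ω₄ = r₂ω₂ sin(θ₂−θ₃) / [r₄ sin(θ₄−θ₃)].
Numerator sine = +0.84526; denominator sine = -0.99317.
Result = 0.0504·2.199·(+0.84526) / (0.1475·(-0.99317)) = -0.63952 rad/s; magnitude 0.63952 rad/s.

0.640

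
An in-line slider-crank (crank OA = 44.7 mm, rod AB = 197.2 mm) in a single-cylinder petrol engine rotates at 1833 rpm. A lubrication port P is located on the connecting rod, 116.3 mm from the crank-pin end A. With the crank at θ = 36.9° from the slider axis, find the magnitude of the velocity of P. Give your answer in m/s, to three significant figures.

6.36

ω = 192 rad/s.  Crank-pin speed |V_A| = rω = 8.5802 m/s, perpendicular to OA.
Rod angle: sinφ = −(r/L) sinθ ⇒ φ = -7.822°; ω_rod = −rω cosθ/√(L²−r²sin²θ) = -35.121 rad/s.
V_P = V_A + ω_rod × AP, with AP = 0.1163 m along the rod.
Components: V_Px = −rω sinθ − a·ω_rod·sinφ = -5.7077 m/s;  V_Py = rω cosθ + a·ω_rod·cosφ = +2.8149 m/s.
|V_P| = √(V_Px² + V_Py²) = 6.364 m/s.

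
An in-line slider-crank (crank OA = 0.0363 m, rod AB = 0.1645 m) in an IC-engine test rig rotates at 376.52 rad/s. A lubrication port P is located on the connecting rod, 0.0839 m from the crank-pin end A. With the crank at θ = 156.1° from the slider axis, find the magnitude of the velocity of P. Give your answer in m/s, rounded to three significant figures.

7.88

ω = 376.5 rad/s.  Crank-pin speed |V_A| = rω = 13.668 m/s, perpendicular to OA.
Rod angle: sinφ = −(r/L) sinθ ⇒ φ = -5.129°; ω_rod = −rω cosθ/√(L²−r²sin²θ) = +76.267 rad/s.
V_P = V_A + ω_rod × AP, with AP = 0.0839 m along the rod.
Components: V_Px = −rω sinθ − a·ω_rod·sinφ = -4.9653 m/s;  V_Py = rω cosθ + a·ω_rod·cosφ = -6.1225 m/s.
|V_P| = √(V_Px² + V_Py²) = 7.8828 m/s.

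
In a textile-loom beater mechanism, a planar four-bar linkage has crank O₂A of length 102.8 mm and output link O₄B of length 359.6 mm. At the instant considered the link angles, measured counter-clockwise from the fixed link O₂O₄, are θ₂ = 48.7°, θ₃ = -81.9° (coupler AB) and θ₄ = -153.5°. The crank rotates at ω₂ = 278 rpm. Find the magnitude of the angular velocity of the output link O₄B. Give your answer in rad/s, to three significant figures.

ω₂ = 29.11 rad/s (from 278 rpm).
Differentiating the loop-closure r₂e^{iθ₂}+r₃e^{iθ₃}=r₁+r₄e^{iθ₄} gives r₂ω₂e^{iθ₂}+r₃ω₃e^{iθ₃}=r₄ω₄e^{iθ₄}.
Eliminating the other unknown: ω₄ = r₂ω₂ sin(θ₂−θ₃) / [r₄ sin(θ₄−θ₃)].
Numerator sine = +0.75927; denominator sine = -0.94888.
Result = 0.1028·29.11·(+0.75927) / (0.3596·(-0.94888)) = -6.6594 rad/s; magnitude 6.6594 rad/s.

6.66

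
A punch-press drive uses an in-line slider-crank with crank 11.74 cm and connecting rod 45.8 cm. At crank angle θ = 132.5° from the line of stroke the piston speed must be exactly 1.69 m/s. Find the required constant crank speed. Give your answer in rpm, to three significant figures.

226

For an in-line slider-crank, |v_piston| = rω|sinθ|·[1 + r cosθ/√(L² − r² sin²θ)].
With r = 0.1174 m, L = 0.458 m, θ = 132.5°: the bracketed kinematic factor |dx/dθ| = 0.071292 m.
ω = v/|dx/dθ| = 1.69/0.071292 = 23.705 rad/s.
N = 60ω/(2π) = 226.37 rpm.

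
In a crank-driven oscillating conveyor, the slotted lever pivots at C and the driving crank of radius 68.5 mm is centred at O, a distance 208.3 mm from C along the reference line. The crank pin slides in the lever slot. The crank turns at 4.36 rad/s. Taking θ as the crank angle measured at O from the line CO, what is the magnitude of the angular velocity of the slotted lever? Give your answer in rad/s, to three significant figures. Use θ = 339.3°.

1.05

ω = 4.36 rad/s
Crank pin A relative to C: A = (d + r cosθ, r sinθ); lever angle φ = atan2(r sinθ, d + r cosθ).
Differentiating tanφ: φ̇ = rω(d cosθ + r)/(d² + r² + 2dr cosθ).
d² + r² + 2dr cosθ = |CA|² = 0.074776 m²;  d cosθ + r = +0.26335 m.
|ω_lever| = |0.0685·4.36·+0.26335| / 0.074776 = 1.0518 rad/s.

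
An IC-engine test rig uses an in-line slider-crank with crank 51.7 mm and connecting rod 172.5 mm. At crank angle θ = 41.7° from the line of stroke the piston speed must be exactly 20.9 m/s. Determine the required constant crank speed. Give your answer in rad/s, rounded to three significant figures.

For an in-line slider-crank, |v_piston| = rω|sinθ|·[1 + r cosθ/√(L² − r² sin²θ)].
With r = 0.0517 m, L = 0.1725 m, θ = 41.7°: the bracketed kinematic factor |dx/dθ| = 0.042246 m.
ω = v/|dx/dθ| = 20.9/0.042246 = 494.72 rad/s.

495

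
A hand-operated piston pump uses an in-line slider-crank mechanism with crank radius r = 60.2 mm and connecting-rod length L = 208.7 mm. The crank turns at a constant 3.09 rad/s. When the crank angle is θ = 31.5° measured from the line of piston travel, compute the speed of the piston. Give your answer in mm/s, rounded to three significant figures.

ω = 3.09 rad/s
For an in-line slider-crank, x = r cosθ + √(L² − r² sin²θ), so v = −rω sinθ·[1 + r cosθ/√(L² − r² sin²θ)].
With r = 0.0602 m, L = 0.2087 m, θ = 31.5°: √(L² − r² sin²θ) = 0.20632 m.
v = −0.0602·3.09·0.52250·[1 + 0.0602·0.85264/0.20632] = -0.12137 m/s.
|v| = 0.12137 m/s = 121.37 mm/s.

121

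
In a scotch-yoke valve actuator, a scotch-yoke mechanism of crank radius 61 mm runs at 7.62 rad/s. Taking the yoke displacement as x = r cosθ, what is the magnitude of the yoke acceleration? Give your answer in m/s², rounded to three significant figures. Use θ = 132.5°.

ω = 7.62 rad/s
x = r cosθ ⇒ ẍ = −rω² cosθ (ω constant).
|a| = rω²|cosθ| = 0.061·(7.62)²·|cos 132.5°| = 2.3929 m/s².

2.39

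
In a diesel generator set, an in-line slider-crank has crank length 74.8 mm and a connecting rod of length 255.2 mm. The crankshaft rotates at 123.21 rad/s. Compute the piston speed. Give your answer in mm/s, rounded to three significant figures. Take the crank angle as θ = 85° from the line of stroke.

9430

ω = 123.2 rad/s
For an in-line slider-crank, x = r cosθ + √(L² − r² sin²θ), so v = −rω sinθ·[1 + r cosθ/√(L² − r² sin²θ)].
With r = 0.0748 m, L = 0.2552 m, θ = 85°: √(L² − r² sin²θ) = 0.24408 m.
v = −0.0748·123.2·0.99619·[1 + 0.0748·0.08716/0.24408] = -9.4263 m/s.
|v| = 9.4263 m/s = 9426.3 mm/s.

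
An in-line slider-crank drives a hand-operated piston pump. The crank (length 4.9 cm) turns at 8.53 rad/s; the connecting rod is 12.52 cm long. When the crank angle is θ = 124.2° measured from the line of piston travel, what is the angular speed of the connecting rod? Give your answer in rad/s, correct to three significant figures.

1.98

ω = 8.53 rad/s
The rod makes angle φ with the slider axis where L sinφ = r sinθ; differentiating, L cosφ·φ̇ = r ω cosθ.
L cosφ = √(L² − r² sin²θ) = 0.11846 m.
|ω_rod| = r ω |cosθ| / √(L² − r² sin²θ) = 0.049·8.53·0.56208/0.11846 = 1.9832 rad/s.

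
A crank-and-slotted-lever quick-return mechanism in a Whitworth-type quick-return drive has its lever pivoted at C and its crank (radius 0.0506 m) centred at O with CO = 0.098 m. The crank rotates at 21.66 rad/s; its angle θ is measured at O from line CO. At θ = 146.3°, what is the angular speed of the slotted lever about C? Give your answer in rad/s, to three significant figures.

8.66

ω = 21.66 rad/s
Crank pin A relative to C: A = (d + r cosθ, r sinθ); lever angle φ = atan2(r sinθ, d + r cosθ).
Differentiating tanφ: φ̇ = rω(d cosθ + r)/(d² + r² + 2dr cosθ).
d² + r² + 2dr cosθ = |CA|² = 0.00391337 m²;  d cosθ + r = -0.030932 m.
|ω_lever| = |0.0506·21.66·-0.030932| / 0.00391337 = 8.6628 rad/s.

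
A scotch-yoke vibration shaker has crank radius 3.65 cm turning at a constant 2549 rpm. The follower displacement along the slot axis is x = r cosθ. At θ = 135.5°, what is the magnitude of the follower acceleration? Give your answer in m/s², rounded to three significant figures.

ω = 266.9 rad/s (from 2549 rpm).
x = r cosθ ⇒ ẍ = −rω² cosθ (ω constant).
|a| = rω²|cosθ| = 0.0365·(266.9)²·|cos 135.5°| = 1854.9 m/s².

1850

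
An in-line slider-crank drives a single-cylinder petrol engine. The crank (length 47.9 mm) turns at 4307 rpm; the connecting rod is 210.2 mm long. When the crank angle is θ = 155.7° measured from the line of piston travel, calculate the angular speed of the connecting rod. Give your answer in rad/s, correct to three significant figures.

ω = 451 rad/s (converted from 4307 rpm).
The rod makes angle φ with the slider axis where L sinφ = r sinθ; differentiating, L cosφ·φ̇ = r ω cosθ.
L cosφ = √(L² − r² sin²θ) = 0.20927 m.
|ω_rod| = r ω |cosθ| / √(L² − r² sin²θ) = 0.0479·451·0.91140/0.20927 = 94.088 rad/s.

94.1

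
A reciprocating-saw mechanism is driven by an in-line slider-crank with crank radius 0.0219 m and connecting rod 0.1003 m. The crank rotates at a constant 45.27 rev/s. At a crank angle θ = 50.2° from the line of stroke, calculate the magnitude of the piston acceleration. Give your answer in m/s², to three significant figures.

1070

ω = 2π·45.3 = 284.4 rad/s
x(θ) = r cosθ + √(L² − r² sin²θ); with ω constant, a = ω²·d²x/dθ².
d²x/dθ² = −r cosθ − r²(cos2θ)/√u − r⁴ sin²2θ/(4u^{3/2}),  u = L² − r² sin²θ = 0.009777 m².
Substituting r = 0.0219 m, L = 0.1003 m, θ = 50.2°: d²x/dθ² = -0.0132 m.
a = ω²·d²x/dθ² = (284.4)²·(-0.0132) = -1068 m/s²;  |a| = 1068 m/s².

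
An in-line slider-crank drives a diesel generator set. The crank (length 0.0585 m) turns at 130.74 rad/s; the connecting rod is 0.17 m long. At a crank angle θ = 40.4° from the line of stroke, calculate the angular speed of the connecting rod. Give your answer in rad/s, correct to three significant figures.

35.1

ω = 130.7 rad/s
The rod makes angle φ with the slider axis where L sinφ = r sinθ; differentiating, L cosφ·φ̇ = r ω cosθ.
L cosφ = √(L² − r² sin²θ) = 0.16572 m.
|ω_rod| = r ω |cosθ| / √(L² − r² sin²θ) = 0.0585·130.7·0.76154/0.16572 = 35.147 rad/s.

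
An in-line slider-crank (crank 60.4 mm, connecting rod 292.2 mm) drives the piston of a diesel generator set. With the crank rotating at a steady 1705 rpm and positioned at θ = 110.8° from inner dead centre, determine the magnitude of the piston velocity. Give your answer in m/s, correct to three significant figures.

ω = 2π·1705/60 = 178.5 rad/s
For an in-line slider-crank, x = r cosθ + √(L² − r² sin²θ), so v = −rω sinθ·[1 + r cosθ/√(L² − r² sin²θ)].
With r = 0.0604 m, L = 0.2922 m, θ = 110.8°: √(L² − r² sin²θ) = 0.28669 m.
v = −0.0604·178.5·0.93483·[1 + 0.0604·-0.35511/0.28669] = -9.3272 m/s.
|v| = 9.3272 m/s.

9.33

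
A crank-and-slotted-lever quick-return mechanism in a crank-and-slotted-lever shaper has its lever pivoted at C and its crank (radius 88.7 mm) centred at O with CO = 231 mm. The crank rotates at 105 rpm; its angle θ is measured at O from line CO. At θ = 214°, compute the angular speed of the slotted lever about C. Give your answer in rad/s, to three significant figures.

ω = 11 rad/s (from 105 rpm).
Crank pin A relative to C: A = (d + r cosθ, r sinθ); lever angle φ = atan2(r sinθ, d + r cosθ).
Differentiating tanφ: φ̇ = rω(d cosθ + r)/(d² + r² + 2dr cosθ).
d² + r² + 2dr cosθ = |CA|² = 0.0272552 m²;  d cosθ + r = -0.10281 m.
|ω_lever| = |0.0887·11·-0.10281| / 0.0272552 = 3.6789 rad/s.

3.68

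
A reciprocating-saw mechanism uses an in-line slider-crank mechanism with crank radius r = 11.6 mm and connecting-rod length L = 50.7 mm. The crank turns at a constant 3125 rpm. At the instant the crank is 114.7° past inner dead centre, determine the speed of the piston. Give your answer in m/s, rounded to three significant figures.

ω = 2π·3125/60 = 327.2 rad/s
For an in-line slider-crank, x = r cosθ + √(L² − r² sin²θ), so v = −rω sinθ·[1 + r cosθ/√(L² − r² sin²θ)].
With r = 0.0116 m, L = 0.0507 m, θ = 114.7°: √(L² − r² sin²θ) = 0.049593 m.
v = −0.0116·327.2·0.90851·[1 + 0.0116·-0.41787/0.049593] = -3.1117 m/s.
|v| = 3.1117 m/s.

3.11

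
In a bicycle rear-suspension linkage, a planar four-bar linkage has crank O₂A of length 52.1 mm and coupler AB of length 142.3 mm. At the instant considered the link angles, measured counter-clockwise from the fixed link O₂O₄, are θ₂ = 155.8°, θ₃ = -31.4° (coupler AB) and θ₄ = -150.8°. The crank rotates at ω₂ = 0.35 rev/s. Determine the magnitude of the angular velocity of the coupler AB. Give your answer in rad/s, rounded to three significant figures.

ω₂ = 2.199 rad/s (from 0.35 rev/s).
Differentiating the loop-closure r₂e^{iθ₂}+r₃e^{iθ₃}=r₁+r₄e^{iθ₄} gives r₂ω₂e^{iθ₂}+r₃ω₃e^{iθ₃}=r₄ω₄e^{iθ₄}.
Eliminating the other unknown: ω₃ = r₂ω₂ sin(θ₄−θ₂) / [r₃ sin(θ₃−θ₄)].
Numerator sine = +0.80282; denominator sine = +0.87121.
Result = 0.0521·2.199·(+0.80282) / (0.1423·(+0.87121)) = +0.74195 rad/s; magnitude 0.74195 rad/s.

0.742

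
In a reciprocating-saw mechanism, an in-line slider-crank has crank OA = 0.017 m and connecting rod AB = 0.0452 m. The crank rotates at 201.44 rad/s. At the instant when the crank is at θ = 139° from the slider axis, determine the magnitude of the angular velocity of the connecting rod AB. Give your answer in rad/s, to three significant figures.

59.0

ω = 201.4 rad/s
The rod makes angle φ with the slider axis where L sinφ = r sinθ; differentiating, L cosφ·φ̇ = r ω cosθ.
L cosφ = √(L² − r² sin²θ) = 0.043802 m.
|ω_rod| = r ω |cosθ| / √(L² − r² sin²θ) = 0.017·201.4·0.75471/0.043802 = 59.003 rad/s.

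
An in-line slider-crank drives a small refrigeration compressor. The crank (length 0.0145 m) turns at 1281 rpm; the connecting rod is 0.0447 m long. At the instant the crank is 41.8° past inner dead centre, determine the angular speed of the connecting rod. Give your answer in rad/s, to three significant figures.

ω = 134.1 rad/s (converted from 1281 rpm).
The rod makes angle φ with the slider axis where L sinφ = r sinθ; differentiating, L cosφ·φ̇ = r ω cosθ.
L cosφ = √(L² − r² sin²θ) = 0.043643 m.
|ω_rod| = r ω |cosθ| / √(L² − r² sin²θ) = 0.0145·134.1·0.74548/0.043643 = 33.225 rad/s.

33.2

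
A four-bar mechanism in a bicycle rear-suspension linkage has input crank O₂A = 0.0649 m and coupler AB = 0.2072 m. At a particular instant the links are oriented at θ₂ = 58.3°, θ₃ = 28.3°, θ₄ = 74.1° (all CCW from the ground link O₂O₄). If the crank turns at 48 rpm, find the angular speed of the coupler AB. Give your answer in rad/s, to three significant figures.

0.598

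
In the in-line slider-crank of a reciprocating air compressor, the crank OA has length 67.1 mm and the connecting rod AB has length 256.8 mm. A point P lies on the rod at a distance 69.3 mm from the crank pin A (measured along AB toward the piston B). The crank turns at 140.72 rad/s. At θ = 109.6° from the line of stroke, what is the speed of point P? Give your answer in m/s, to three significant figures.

8.98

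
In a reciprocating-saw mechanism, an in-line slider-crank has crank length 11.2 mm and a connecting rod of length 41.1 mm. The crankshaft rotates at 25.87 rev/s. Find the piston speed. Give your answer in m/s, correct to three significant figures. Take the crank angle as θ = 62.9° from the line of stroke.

ω = 2π·25.9 = 162.5 rad/s
For an in-line slider-crank, x = r cosθ + √(L² − r² sin²θ), so v = −rω sinθ·[1 + r cosθ/√(L² − r² sin²θ)].
With r = 0.0112 m, L = 0.0411 m, θ = 62.9°: √(L² − r² sin²θ) = 0.039872 m.
v = −0.0112·162.5·0.89021·[1 + 0.0112·0.45554/0.039872] = -1.828 m/s.
|v| = 1.828 m/s.

1.83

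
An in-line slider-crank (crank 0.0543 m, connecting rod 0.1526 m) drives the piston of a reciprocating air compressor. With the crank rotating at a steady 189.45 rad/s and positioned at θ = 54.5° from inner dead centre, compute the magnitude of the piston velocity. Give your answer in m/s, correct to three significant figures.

10.2

ω = 189.4 rad/s
For an in-line slider-crank, x = r cosθ + √(L² − r² sin²θ), so v = −rω sinθ·[1 + r cosθ/√(L² − r² sin²θ)].
With r = 0.0543 m, L = 0.1526 m, θ = 54.5°: √(L² − r² sin²θ) = 0.14606 m.
v = −0.0543·189.4·0.81412·[1 + 0.0543·0.58070/0.14606] = -10.183 m/s.
|v| = 10.183 m/s.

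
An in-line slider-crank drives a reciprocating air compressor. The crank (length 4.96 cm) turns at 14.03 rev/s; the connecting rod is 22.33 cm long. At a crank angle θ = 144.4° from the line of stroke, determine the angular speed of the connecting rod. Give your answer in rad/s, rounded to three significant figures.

16.1

ω = 88.15 rad/s (converted from 14.03 rev/s).
The rod makes angle φ with the slider axis where L sinφ = r sinθ; differentiating, L cosφ·φ̇ = r ω cosθ.
L cosφ = √(L² − r² sin²θ) = 0.22143 m.
|ω_rod| = r ω |cosθ| / √(L² − r² sin²θ) = 0.0496·88.15·0.81310/0.22143 = 16.056 rad/s.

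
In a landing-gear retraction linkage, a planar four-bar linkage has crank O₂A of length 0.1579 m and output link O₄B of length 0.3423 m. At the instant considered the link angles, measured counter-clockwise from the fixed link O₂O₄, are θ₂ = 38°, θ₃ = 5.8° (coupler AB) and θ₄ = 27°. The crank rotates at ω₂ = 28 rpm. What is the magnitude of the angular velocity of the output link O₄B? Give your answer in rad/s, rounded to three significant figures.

ω₂ = 2.932 rad/s (from 28 rpm).
Differentiating the loop-closure r₂e^{iθ₂}+r₃e^{iθ₃}=r₁+r₄e^{iθ₄} gives r₂ω₂e^{iθ₂}+r₃ω₃e^{iθ₃}=r₄ω₄e^{iθ₄}.
Eliminating the other unknown: ω₄ = r₂ω₂ sin(θ₂−θ₃) / [r₄ sin(θ₄−θ₃)].
Numerator sine = +0.53288; denominator sine = +0.36162.
Result = 0.1579·2.932·(+0.53288) / (0.3423·(+0.36162)) = +1.9931 rad/s; magnitude 1.9931 rad/s.

1.99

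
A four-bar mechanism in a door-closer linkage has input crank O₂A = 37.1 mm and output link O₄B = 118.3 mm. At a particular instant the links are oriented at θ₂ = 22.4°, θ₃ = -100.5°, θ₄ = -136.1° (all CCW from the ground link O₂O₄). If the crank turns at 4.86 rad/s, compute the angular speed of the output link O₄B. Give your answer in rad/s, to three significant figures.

2.20

ω₂ = 4.86 rad/s
Differentiating the loop-closure r₂e^{iθ₂}+r₃e^{iθ₃}=r₁+r₄e^{iθ₄} gives r₂ω₂e^{iθ₂}+r₃ω₃e^{iθ₃}=r₄ω₄e^{iθ₄}.
Eliminating the other unknown: ω₄ = r₂ω₂ sin(θ₂−θ₃) / [r₄ sin(θ₄−θ₃)].
Numerator sine = +0.83962; denominator sine = -0.58212.
Result = 0.0371·4.86·(+0.83962) / (0.1183·(-0.58212)) = -2.1983 rad/s; magnitude 2.1983 rad/s.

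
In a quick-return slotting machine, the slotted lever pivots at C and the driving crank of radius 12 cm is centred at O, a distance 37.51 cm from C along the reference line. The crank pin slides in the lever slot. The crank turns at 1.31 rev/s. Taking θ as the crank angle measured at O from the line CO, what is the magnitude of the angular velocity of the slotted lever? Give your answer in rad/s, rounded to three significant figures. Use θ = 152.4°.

2.79

ω = 8.231 rad/s (from 1.31 rev/s).
Crank pin A relative to C: A = (d + r cosθ, r sinθ); lever angle φ = atan2(r sinθ, d + r cosθ).
Differentiating tanφ: φ̇ = rω(d cosθ + r)/(d² + r² + 2dr cosθ).
d² + r² + 2dr cosθ = |CA|² = 0.0753204 m²;  d cosθ + r = -0.21241 m.
|ω_lever| = |0.12·8.231·-0.21241| / 0.0753204 = 2.7855 rad/s.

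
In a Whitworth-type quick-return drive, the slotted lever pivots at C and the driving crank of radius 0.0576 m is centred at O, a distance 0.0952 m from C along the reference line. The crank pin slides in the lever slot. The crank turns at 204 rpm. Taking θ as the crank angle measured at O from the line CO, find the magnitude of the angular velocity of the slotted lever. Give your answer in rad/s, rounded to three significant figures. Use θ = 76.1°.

6.59

ω = 21.36 rad/s (from 204 rpm).
Crank pin A relative to C: A = (d + r cosθ, r sinθ); lever angle φ = atan2(r sinθ, d + r cosθ).
Differentiating tanφ: φ̇ = rω(d cosθ + r)/(d² + r² + 2dr cosθ).
d² + r² + 2dr cosθ = |CA|² = 0.0150154 m²;  d cosθ + r = +0.08047 m.
|ω_lever| = |0.0576·21.36·+0.08047| / 0.0150154 = 6.5944 rad/s.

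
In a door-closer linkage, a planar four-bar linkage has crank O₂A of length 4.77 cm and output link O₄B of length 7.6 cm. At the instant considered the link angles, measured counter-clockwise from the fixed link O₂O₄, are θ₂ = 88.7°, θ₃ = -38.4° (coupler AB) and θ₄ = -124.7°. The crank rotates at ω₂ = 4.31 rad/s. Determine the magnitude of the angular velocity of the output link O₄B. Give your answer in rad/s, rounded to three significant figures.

2.16

ω₂ = 4.31 rad/s
Differentiating the loop-closure r₂e^{iθ₂}+r₃e^{iθ₃}=r₁+r₄e^{iθ₄} gives r₂ω₂e^{iθ₂}+r₃ω₃e^{iθ₃}=r₄ω₄e^{iθ₄}.
Eliminating the other unknown: ω₄ = r₂ω₂ sin(θ₂−θ₃) / [r₄ sin(θ₄−θ₃)].
Numerator sine = +0.79758; denominator sine = -0.99792.
Result = 0.0477·4.31·(+0.79758) / (0.076·(-0.99792)) = -2.162 rad/s; magnitude 2.162 rad/s.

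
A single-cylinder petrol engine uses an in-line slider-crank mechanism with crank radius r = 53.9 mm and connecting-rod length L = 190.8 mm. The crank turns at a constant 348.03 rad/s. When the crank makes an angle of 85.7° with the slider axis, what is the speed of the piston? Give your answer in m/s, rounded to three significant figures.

ω = 348 rad/s
For an in-line slider-crank, x = r cosθ + √(L² − r² sin²θ), so v = −rω sinθ·[1 + r cosθ/√(L² − r² sin²θ)].
With r = 0.0539 m, L = 0.1908 m, θ = 85.7°: √(L² − r² sin²θ) = 0.18307 m.
v = −0.0539·348·0.99719·[1 + 0.0539·0.07498/0.18307] = -19.119 m/s.
|v| = 19.119 m/s.

19.1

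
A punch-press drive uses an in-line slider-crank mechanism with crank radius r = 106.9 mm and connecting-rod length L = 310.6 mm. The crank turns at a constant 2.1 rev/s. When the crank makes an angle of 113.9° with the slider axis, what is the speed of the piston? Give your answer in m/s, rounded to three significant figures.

1.10

ω = 2π·2.1 = 13.19 rad/s
For an in-line slider-crank, x = r cosθ + √(L² − r² sin²θ), so v = −rω sinθ·[1 + r cosθ/√(L² − r² sin²θ)].
With r = 0.1069 m, L = 0.3106 m, θ = 113.9°: √(L² − r² sin²θ) = 0.29482 m.
v = −0.1069·13.19·0.91425·[1 + 0.1069·-0.40514/0.29482] = -1.1001 m/s.
|v| = 1.1001 m/s.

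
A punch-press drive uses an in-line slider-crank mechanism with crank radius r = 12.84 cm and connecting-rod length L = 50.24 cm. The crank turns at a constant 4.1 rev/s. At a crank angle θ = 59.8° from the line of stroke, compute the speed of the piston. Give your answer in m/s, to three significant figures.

3.24

ω = 2π·4.1 = 25.76 rad/s
For an in-line slider-crank, x = r cosθ + √(L² − r² sin²θ), so v = −rω sinθ·[1 + r cosθ/√(L² − r² sin²θ)].
With r = 0.1284 m, L = 0.5024 m, θ = 59.8°: √(L² − r² sin²θ) = 0.48999 m.
v = −0.1284·25.76·0.86427·[1 + 0.1284·0.50302/0.48999] = -3.2356 m/s.
|v| = 3.2356 m/s.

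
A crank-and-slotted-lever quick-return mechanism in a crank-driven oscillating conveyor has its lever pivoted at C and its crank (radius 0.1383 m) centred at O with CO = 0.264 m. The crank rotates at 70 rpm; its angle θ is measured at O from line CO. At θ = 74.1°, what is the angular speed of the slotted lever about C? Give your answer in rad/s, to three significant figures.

ω = 7.33 rad/s (from 70 rpm).
Crank pin A relative to C: A = (d + r cosθ, r sinθ); lever angle φ = atan2(r sinθ, d + r cosθ).
Differentiating tanφ: φ̇ = rω(d cosθ + r)/(d² + r² + 2dr cosθ).
d² + r² + 2dr cosθ = |CA|² = 0.108828 m²;  d cosθ + r = +0.21063 m.
|ω_lever| = |0.1383·7.33·+0.21063| / 0.108828 = 1.9621 rad/s.

1.96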